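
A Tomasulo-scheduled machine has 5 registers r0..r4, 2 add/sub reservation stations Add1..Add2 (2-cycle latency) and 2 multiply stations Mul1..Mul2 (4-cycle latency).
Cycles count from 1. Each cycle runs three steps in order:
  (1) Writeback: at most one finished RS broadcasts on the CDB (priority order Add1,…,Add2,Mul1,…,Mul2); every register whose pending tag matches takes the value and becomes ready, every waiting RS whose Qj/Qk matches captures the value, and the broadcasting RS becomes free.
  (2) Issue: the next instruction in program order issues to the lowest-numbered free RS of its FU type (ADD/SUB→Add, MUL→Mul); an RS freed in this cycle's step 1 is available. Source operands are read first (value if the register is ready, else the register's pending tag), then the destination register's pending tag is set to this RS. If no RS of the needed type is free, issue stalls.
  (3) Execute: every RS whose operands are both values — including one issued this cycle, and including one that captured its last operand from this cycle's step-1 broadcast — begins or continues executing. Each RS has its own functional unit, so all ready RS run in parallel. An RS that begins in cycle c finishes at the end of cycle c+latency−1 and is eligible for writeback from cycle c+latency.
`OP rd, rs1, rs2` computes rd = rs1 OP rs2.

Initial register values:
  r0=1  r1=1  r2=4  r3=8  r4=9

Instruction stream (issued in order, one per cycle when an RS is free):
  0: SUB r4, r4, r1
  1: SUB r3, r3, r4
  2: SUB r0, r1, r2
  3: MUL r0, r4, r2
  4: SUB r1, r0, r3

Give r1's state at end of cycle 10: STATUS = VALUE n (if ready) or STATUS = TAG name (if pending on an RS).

STATUS = VALUE 32

c1: issue SUB r4<-Add1 | r0:1,r1:1,r2:4,r3:8,r4:Add1
c2: issue SUB r3<-Add2 | r0:1,r1:1,r2:4,r3:Add2,r4:Add1
c3: CDB Add1=8; issue SUB r0<-Add1 | r0:Add1,r1:1,r2:4,r3:Add2,r4:8
c4: issue MUL r0<-Mul1 | r0:Mul1,r1:1,r2:4,r3:Add2,r4:8
c5: CDB Add1=-3; issue SUB r1<-Add1 | r0:Mul1,r1:Add1,r2:4,r3:Add2,r4:8
c6: CDB Add2=0 | r0:Mul1,r1:Add1,r2:4,r3:0,r4:8
c7: - | r0:Mul1,r1:Add1,r2:4,r3:0,r4:8
c8: CDB Mul1=32 | r0:32,r1:Add1,r2:4,r3:0,r4:8
c9: - | r0:32,r1:Add1,r2:4,r3:0,r4:8
c10: CDB Add1=32 | r0:32,r1:32,r2:4,r3:0,r4:8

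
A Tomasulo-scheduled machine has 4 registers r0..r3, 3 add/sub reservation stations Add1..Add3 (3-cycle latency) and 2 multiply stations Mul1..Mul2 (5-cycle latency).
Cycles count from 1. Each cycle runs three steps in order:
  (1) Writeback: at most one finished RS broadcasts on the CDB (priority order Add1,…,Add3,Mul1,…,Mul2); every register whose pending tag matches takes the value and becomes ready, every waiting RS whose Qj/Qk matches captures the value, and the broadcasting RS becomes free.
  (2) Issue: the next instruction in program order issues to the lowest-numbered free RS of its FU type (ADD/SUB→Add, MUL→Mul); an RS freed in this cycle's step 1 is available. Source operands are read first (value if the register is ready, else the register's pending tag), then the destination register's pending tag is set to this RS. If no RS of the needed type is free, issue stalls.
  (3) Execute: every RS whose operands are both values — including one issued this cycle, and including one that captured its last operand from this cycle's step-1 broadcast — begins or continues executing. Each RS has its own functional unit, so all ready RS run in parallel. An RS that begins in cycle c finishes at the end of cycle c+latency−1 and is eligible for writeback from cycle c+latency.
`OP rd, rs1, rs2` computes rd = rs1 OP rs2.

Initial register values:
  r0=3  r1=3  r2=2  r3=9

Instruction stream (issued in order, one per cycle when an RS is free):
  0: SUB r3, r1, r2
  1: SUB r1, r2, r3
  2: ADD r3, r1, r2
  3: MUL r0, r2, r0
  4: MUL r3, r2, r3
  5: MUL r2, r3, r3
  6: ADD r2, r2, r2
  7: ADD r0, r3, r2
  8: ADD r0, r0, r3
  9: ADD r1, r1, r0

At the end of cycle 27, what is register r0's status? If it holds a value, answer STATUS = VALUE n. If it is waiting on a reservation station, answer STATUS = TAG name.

cycle 1: issue SUB r3<-Add1 // r0:3,r1:3,r2:2,r3:Add1
cycle 2: issue SUB r1<-Add2 // r0:3,r1:Add2,r2:2,r3:Add1
cycle 3: issue ADD r3<-Add3 // r0:3,r1:Add2,r2:2,r3:Add3
cycle 4: CDB Add1=1; issue MUL r0<-Mul1 // r0:Mul1,r1:Add2,r2:2,r3:Add3
cycle 5: issue MUL r3<-Mul2 // r0:Mul1,r1:Add2,r2:2,r3:Mul2
cycle 6: stall // r0:Mul1,r1:Add2,r2:2,r3:Mul2
cycle 7: CDB Add2=1; stall // r0:Mul1,r1:1,r2:2,r3:Mul2
cycle 8: stall // r0:Mul1,r1:1,r2:2,r3:Mul2
cycle 9: CDB Mul1=6; issue MUL r2<-Mul1 // r0:6,r1:1,r2:Mul1,r3:Mul2
cycle 10: CDB Add3=3; issue ADD r2<-Add1 // r0:6,r1:1,r2:Add1,r3:Mul2
cycle 11: issue ADD r0<-Add2 // r0:Add2,r1:1,r2:Add1,r3:Mul2
cycle 12: issue ADD r0<-Add3 // r0:Add3,r1:1,r2:Add1,r3:Mul2
cycle 13: stall // r0:Add3,r1:1,r2:Add1,r3:Mul2
cycle 14: stall // r0:Add3,r1:1,r2:Add1,r3:Mul2
cycle 15: CDB Mul2=6; stall // r0:Add3,r1:1,r2:Add1,r3:6
cycle 16: stall // r0:Add3,r1:1,r2:Add1,r3:6
cycle 17: stall // r0:Add3,r1:1,r2:Add1,r3:6
cycle 18: stall // r0:Add3,r1:1,r2:Add1,r3:6
cycle 19: stall // r0:Add3,r1:1,r2:Add1,r3:6
cycle 20: CDB Mul1=36; stall // r0:Add3,r1:1,r2:Add1,r3:6
cycle 21: stall // r0:Add3,r1:1,r2:Add1,r3:6
cycle 22: stall // r0:Add3,r1:1,r2:Add1,r3:6
cycle 23: CDB Add1=72; issue ADD r1<-Add1 // r0:Add3,r1:Add1,r2:72,r3:6
cycle 24: - // r0:Add3,r1:Add1,r2:72,r3:6
cycle 25: - // r0:Add3,r1:Add1,r2:72,r3:6
cycle 26: CDB Add2=78 // r0:Add3,r1:Add1,r2:72,r3:6
cycle 27: - // r0:Add3,r1:Add1,r2:72,r3:6

STATUS = TAG Add3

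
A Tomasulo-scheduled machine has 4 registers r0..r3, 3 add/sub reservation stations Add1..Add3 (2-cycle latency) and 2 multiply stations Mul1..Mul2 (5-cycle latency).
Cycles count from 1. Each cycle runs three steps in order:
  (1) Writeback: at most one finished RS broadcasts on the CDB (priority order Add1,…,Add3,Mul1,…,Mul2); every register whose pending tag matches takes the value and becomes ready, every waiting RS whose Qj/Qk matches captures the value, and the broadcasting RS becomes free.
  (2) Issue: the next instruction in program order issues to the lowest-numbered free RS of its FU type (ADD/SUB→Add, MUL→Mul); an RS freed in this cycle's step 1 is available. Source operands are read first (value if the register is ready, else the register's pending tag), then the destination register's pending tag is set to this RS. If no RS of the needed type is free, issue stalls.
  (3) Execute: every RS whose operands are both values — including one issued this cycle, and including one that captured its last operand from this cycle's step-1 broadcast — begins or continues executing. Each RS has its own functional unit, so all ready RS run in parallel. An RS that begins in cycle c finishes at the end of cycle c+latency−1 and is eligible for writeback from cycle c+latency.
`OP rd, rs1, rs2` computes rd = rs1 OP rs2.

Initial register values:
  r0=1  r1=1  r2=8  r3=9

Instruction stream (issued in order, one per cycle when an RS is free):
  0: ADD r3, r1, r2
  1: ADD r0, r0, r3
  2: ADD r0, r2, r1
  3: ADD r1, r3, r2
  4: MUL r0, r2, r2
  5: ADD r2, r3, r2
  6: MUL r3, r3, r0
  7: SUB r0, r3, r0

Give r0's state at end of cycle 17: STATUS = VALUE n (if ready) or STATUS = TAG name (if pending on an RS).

STATUS = VALUE 512

  c1: issue ADD r3<-Add1  regs: r0:1,r1:1,r2:8,r3:Add1
  c2: issue ADD r0<-Add2  regs: r0:Add2,r1:1,r2:8,r3:Add1
  c3: CDB Add1=9; issue ADD r0<-Add1  regs: r0:Add1,r1:1,r2:8,r3:9
  c4: issue ADD r1<-Add3  regs: r0:Add1,r1:Add3,r2:8,r3:9
  c5: CDB Add1=9; issue MUL r0<-Mul1  regs: r0:Mul1,r1:Add3,r2:8,r3:9
  c6: CDB Add2=10; issue ADD r2<-Add1  regs: r0:Mul1,r1:Add3,r2:Add1,r3:9
  c7: CDB Add3=17; issue MUL r3<-Mul2  regs: r0:Mul1,r1:17,r2:Add1,r3:Mul2
  c8: CDB Add1=17; issue SUB r0<-Add1  regs: r0:Add1,r1:17,r2:17,r3:Mul2
  c9: -  regs: r0:Add1,r1:17,r2:17,r3:Mul2
  c10: CDB Mul1=64  regs: r0:Add1,r1:17,r2:17,r3:Mul2
  c11: -  regs: r0:Add1,r1:17,r2:17,r3:Mul2
  c12: -  regs: r0:Add1,r1:17,r2:17,r3:Mul2
  c13: -  regs: r0:Add1,r1:17,r2:17,r3:Mul2
  c14: -  regs: r0:Add1,r1:17,r2:17,r3:Mul2
  c15: CDB Mul2=576  regs: r0:Add1,r1:17,r2:17,r3:576
  c16: -  regs: r0:Add1,r1:17,r2:17,r3:576
  c17: CDB Add1=512  regs: r0:512,r1:17,r2:17,r3:576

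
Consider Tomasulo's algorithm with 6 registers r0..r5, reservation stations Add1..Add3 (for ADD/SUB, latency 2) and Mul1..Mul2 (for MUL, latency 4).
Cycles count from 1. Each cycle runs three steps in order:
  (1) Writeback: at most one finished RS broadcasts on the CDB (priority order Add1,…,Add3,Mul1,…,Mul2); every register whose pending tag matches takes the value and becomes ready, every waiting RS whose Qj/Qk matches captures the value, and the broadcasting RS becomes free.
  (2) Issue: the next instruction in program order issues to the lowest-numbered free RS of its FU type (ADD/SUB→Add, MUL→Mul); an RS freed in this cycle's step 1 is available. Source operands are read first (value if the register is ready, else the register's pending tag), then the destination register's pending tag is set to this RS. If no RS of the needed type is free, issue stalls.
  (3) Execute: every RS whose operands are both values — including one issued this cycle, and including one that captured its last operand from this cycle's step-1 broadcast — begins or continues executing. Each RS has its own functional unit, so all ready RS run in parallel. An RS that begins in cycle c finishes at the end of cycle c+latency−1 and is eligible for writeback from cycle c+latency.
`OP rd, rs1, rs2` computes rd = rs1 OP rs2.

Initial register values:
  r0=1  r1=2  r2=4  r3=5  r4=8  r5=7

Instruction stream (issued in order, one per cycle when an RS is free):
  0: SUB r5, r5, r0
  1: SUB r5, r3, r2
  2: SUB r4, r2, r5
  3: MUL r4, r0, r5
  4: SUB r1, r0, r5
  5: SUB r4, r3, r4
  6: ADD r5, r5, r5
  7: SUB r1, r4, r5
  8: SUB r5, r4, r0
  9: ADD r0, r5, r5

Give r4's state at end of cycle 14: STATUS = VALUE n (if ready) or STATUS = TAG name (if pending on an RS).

STATUS = VALUE 4

c1: issue SUB r5<-Add1 | r0:1,r1:2,r2:4,r3:5,r4:8,r5:Add1
c2: issue SUB r5<-Add2 | r0:1,r1:2,r2:4,r3:5,r4:8,r5:Add2
c3: CDB Add1=6; issue SUB r4<-Add1 | r0:1,r1:2,r2:4,r3:5,r4:Add1,r5:Add2
c4: CDB Add2=1; issue MUL r4<-Mul1 | r0:1,r1:2,r2:4,r3:5,r4:Mul1,r5:1
c5: issue SUB r1<-Add2 | r0:1,r1:Add2,r2:4,r3:5,r4:Mul1,r5:1
c6: CDB Add1=3; issue SUB r4<-Add1 | r0:1,r1:Add2,r2:4,r3:5,r4:Add1,r5:1
c7: CDB Add2=0; issue ADD r5<-Add2 | r0:1,r1:0,r2:4,r3:5,r4:Add1,r5:Add2
c8: CDB Mul1=1; issue SUB r1<-Add3 | r0:1,r1:Add3,r2:4,r3:5,r4:Add1,r5:Add2
c9: CDB Add2=2; issue SUB r5<-Add2 | r0:1,r1:Add3,r2:4,r3:5,r4:Add1,r5:Add2
c10: CDB Add1=4; issue ADD r0<-Add1 | r0:Add1,r1:Add3,r2:4,r3:5,r4:4,r5:Add2
c11: - | r0:Add1,r1:Add3,r2:4,r3:5,r4:4,r5:Add2
c12: CDB Add2=3 | r0:Add1,r1:Add3,r2:4,r3:5,r4:4,r5:3
c13: CDB Add3=2 | r0:Add1,r1:2,r2:4,r3:5,r4:4,r5:3
c14: CDB Add1=6 | r0:6,r1:2,r2:4,r3:5,r4:4,r5:3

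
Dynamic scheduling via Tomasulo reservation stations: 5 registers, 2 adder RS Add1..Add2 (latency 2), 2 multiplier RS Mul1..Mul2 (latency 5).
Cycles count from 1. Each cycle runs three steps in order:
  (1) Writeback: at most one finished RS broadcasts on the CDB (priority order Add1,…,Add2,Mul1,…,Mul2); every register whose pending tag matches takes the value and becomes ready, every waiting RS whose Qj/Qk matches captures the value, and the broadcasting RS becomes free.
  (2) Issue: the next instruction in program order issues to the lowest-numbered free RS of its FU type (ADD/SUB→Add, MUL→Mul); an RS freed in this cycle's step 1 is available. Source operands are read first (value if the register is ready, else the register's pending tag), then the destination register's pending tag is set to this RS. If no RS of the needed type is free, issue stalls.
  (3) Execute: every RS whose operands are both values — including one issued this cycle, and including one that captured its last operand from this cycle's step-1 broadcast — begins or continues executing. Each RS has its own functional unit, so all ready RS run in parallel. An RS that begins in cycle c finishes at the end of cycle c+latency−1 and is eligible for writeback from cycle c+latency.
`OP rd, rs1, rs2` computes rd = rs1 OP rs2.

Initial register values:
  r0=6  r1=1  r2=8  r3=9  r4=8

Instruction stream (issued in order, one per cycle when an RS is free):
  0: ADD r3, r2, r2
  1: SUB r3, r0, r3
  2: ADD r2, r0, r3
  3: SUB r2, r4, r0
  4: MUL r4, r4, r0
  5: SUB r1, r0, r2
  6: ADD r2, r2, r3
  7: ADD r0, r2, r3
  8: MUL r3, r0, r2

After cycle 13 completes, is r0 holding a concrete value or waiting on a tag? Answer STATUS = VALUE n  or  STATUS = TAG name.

c1: issue ADD r3<-Add1 | r0:6,r1:1,r2:8,r3:Add1,r4:8
c2: issue SUB r3<-Add2 | r0:6,r1:1,r2:8,r3:Add2,r4:8
c3: CDB Add1=16; issue ADD r2<-Add1 | r0:6,r1:1,r2:Add1,r3:Add2,r4:8
c4: stall | r0:6,r1:1,r2:Add1,r3:Add2,r4:8
c5: CDB Add2=-10; issue SUB r2<-Add2 | r0:6,r1:1,r2:Add2,r3:-10,r4:8
c6: issue MUL r4<-Mul1 | r0:6,r1:1,r2:Add2,r3:-10,r4:Mul1
c7: CDB Add1=-4; issue SUB r1<-Add1 | r0:6,r1:Add1,r2:Add2,r3:-10,r4:Mul1
c8: CDB Add2=2; issue ADD r2<-Add2 | r0:6,r1:Add1,r2:Add2,r3:-10,r4:Mul1
c9: stall | r0:6,r1:Add1,r2:Add2,r3:-10,r4:Mul1
c10: CDB Add1=4; issue ADD r0<-Add1 | r0:Add1,r1:4,r2:Add2,r3:-10,r4:Mul1
c11: CDB Add2=-8; issue MUL r3<-Mul2 | r0:Add1,r1:4,r2:-8,r3:Mul2,r4:Mul1
c12: CDB Mul1=48 | r0:Add1,r1:4,r2:-8,r3:Mul2,r4:48
c13: CDB Add1=-18 | r0:-18,r1:4,r2:-8,r3:Mul2,r4:48

STATUS = VALUE -18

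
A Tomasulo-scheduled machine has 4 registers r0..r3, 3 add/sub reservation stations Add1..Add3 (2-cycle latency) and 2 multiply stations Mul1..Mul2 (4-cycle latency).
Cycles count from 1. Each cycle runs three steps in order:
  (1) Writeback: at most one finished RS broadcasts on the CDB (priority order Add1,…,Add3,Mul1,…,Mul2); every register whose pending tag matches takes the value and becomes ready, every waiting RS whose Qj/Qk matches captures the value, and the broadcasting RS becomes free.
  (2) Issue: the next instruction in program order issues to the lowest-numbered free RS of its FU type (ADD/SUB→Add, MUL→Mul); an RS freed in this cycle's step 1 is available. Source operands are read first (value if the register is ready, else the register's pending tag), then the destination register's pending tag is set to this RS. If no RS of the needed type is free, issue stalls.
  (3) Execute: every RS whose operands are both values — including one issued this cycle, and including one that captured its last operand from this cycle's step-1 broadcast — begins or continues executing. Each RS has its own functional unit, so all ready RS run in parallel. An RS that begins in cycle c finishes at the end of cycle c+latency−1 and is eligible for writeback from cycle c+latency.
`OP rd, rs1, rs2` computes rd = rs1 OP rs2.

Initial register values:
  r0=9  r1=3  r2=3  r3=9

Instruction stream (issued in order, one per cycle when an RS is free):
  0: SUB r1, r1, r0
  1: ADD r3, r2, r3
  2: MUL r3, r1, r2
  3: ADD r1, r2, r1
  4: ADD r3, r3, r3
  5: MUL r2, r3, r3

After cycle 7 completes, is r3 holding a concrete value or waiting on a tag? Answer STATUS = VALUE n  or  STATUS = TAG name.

cycle 1: issue SUB r1<-Add1 // r0:9,r1:Add1,r2:3,r3:9
cycle 2: issue ADD r3<-Add2 // r0:9,r1:Add1,r2:3,r3:Add2
cycle 3: CDB Add1=-6; issue MUL r3<-Mul1 // r0:9,r1:-6,r2:3,r3:Mul1
cycle 4: CDB Add2=12; issue ADD r1<-Add1 // r0:9,r1:Add1,r2:3,r3:Mul1
cycle 5: issue ADD r3<-Add2 // r0:9,r1:Add1,r2:3,r3:Add2
cycle 6: CDB Add1=-3; issue MUL r2<-Mul2 // r0:9,r1:-3,r2:Mul2,r3:Add2
cycle 7: CDB Mul1=-18 // r0:9,r1:-3,r2:Mul2,r3:Add2

STATUS = TAG Add2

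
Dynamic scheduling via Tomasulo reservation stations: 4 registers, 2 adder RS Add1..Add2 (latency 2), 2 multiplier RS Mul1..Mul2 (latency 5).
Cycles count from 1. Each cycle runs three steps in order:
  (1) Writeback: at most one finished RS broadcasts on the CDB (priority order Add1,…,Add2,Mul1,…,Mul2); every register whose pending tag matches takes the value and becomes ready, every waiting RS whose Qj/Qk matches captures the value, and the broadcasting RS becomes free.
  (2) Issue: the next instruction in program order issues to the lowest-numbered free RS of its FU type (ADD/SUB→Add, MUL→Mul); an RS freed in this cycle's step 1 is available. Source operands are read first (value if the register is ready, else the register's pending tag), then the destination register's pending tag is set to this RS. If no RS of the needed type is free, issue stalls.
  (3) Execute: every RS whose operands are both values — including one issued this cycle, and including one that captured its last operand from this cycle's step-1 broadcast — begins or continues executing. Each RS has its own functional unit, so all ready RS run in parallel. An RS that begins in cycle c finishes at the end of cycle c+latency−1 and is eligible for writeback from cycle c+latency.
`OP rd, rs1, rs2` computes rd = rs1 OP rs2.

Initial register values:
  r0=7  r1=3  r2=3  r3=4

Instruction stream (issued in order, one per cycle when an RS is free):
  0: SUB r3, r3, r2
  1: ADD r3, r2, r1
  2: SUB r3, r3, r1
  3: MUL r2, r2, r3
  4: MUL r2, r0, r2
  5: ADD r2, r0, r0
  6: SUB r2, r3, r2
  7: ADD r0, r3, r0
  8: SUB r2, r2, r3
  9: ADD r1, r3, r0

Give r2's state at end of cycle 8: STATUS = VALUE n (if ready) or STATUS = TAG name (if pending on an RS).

c1: issue SUB r3<-Add1 | r0:7,r1:3,r2:3,r3:Add1
c2: issue ADD r3<-Add2 | r0:7,r1:3,r2:3,r3:Add2
c3: CDB Add1=1; issue SUB r3<-Add1 | r0:7,r1:3,r2:3,r3:Add1
c4: CDB Add2=6; issue MUL r2<-Mul1 | r0:7,r1:3,r2:Mul1,r3:Add1
c5: issue MUL r2<-Mul2 | r0:7,r1:3,r2:Mul2,r3:Add1
c6: CDB Add1=3; issue ADD r2<-Add1 | r0:7,r1:3,r2:Add1,r3:3
c7: issue SUB r2<-Add2 | r0:7,r1:3,r2:Add2,r3:3
c8: CDB Add1=14; issue ADD r0<-Add1 | r0:Add1,r1:3,r2:Add2,r3:3

STATUS = TAG Add2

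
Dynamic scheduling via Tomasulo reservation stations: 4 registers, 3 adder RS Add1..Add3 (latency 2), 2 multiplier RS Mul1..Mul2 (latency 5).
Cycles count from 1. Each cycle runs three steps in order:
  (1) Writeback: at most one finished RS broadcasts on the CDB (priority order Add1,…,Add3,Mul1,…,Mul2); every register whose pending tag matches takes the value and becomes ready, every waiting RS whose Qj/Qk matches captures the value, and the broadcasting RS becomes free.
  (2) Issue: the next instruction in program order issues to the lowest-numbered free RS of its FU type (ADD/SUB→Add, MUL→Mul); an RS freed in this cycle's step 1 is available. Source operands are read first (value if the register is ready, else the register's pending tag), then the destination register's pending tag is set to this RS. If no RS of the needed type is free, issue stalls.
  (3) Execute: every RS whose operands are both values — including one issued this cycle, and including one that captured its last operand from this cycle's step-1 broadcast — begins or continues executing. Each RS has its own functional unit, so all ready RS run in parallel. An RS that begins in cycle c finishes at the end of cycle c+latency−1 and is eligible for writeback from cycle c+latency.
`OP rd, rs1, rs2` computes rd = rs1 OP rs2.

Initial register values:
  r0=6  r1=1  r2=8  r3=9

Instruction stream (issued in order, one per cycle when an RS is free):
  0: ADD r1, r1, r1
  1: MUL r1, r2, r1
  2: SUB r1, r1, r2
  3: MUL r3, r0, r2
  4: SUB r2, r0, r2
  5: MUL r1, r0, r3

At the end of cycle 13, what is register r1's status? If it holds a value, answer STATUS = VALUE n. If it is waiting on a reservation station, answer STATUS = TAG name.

cycle 1: issue ADD r1<-Add1 // r0:6,r1:Add1,r2:8,r3:9
cycle 2: issue MUL r1<-Mul1 // r0:6,r1:Mul1,r2:8,r3:9
cycle 3: CDB Add1=2; issue SUB r1<-Add1 // r0:6,r1:Add1,r2:8,r3:9
cycle 4: issue MUL r3<-Mul2 // r0:6,r1:Add1,r2:8,r3:Mul2
cycle 5: issue SUB r2<-Add2 // r0:6,r1:Add1,r2:Add2,r3:Mul2
cycle 6: stall // r0:6,r1:Add1,r2:Add2,r3:Mul2
cycle 7: CDB Add2=-2; stall // r0:6,r1:Add1,r2:-2,r3:Mul2
cycle 8: CDB Mul1=16; issue MUL r1<-Mul1 // r0:6,r1:Mul1,r2:-2,r3:Mul2
cycle 9: CDB Mul2=48 // r0:6,r1:Mul1,r2:-2,r3:48
cycle 10: CDB Add1=8 // r0:6,r1:Mul1,r2:-2,r3:48
cycle 11: - // r0:6,r1:Mul1,r2:-2,r3:48
cycle 12: - // r0:6,r1:Mul1,r2:-2,r3:48
cycle 13: - // r0:6,r1:Mul1,r2:-2,r3:48

STATUS = TAG Mul1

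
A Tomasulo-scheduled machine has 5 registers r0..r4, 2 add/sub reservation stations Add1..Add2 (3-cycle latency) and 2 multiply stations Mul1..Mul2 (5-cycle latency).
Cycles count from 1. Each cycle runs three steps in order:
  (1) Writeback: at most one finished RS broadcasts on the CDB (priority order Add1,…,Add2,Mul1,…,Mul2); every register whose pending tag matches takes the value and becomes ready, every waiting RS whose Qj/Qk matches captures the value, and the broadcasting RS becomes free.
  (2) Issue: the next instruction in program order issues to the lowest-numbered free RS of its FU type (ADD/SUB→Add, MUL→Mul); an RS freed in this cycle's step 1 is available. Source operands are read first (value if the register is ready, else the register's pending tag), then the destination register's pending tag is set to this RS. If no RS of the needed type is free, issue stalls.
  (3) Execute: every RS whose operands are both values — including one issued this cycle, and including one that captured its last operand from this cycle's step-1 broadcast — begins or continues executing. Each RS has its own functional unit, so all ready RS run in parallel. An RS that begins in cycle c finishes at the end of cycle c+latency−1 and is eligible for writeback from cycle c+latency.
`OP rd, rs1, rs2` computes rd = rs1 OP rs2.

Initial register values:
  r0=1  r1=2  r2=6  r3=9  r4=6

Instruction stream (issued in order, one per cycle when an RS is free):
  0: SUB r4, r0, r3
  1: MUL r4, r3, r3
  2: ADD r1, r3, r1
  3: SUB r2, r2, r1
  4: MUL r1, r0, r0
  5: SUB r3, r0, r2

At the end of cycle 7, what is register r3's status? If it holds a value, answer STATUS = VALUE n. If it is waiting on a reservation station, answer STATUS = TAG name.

  c1: issue SUB r4<-Add1  regs: r0:1,r1:2,r2:6,r3:9,r4:Add1
  c2: issue MUL r4<-Mul1  regs: r0:1,r1:2,r2:6,r3:9,r4:Mul1
  c3: issue ADD r1<-Add2  regs: r0:1,r1:Add2,r2:6,r3:9,r4:Mul1
  c4: CDB Add1=-8; issue SUB r2<-Add1  regs: r0:1,r1:Add2,r2:Add1,r3:9,r4:Mul1
  c5: issue MUL r1<-Mul2  regs: r0:1,r1:Mul2,r2:Add1,r3:9,r4:Mul1
  c6: CDB Add2=11; issue SUB r3<-Add2  regs: r0:1,r1:Mul2,r2:Add1,r3:Add2,r4:Mul1
  c7: CDB Mul1=81  regs: r0:1,r1:Mul2,r2:Add1,r3:Add2,r4:81

STATUS = TAG Add2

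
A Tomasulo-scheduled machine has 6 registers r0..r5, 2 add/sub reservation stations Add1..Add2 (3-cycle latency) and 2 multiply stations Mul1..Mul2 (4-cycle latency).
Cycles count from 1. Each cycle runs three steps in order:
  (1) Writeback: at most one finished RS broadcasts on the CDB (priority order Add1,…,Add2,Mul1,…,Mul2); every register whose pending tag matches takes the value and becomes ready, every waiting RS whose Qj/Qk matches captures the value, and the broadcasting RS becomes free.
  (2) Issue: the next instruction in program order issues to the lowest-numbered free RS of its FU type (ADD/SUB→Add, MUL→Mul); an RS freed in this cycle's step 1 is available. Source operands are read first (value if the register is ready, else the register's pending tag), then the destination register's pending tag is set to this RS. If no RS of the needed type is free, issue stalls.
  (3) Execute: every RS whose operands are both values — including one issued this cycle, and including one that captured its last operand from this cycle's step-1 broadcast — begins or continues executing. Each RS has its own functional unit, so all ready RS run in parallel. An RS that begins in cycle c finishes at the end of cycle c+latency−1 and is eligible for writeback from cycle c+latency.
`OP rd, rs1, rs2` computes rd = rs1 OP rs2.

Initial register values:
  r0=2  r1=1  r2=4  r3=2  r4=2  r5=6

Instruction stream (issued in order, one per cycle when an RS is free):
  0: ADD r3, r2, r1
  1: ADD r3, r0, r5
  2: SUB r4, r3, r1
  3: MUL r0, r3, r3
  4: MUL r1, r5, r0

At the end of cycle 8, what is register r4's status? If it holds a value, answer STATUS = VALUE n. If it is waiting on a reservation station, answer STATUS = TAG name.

STATUS = VALUE 7

cycle 1: issue ADD r3<-Add1 // r0:2,r1:1,r2:4,r3:Add1,r4:2,r5:6
cycle 2: issue ADD r3<-Add2 // r0:2,r1:1,r2:4,r3:Add2,r4:2,r5:6
cycle 3: stall // r0:2,r1:1,r2:4,r3:Add2,r4:2,r5:6
cycle 4: CDB Add1=5; issue SUB r4<-Add1 // r0:2,r1:1,r2:4,r3:Add2,r4:Add1,r5:6
cycle 5: CDB Add2=8; issue MUL r0<-Mul1 // r0:Mul1,r1:1,r2:4,r3:8,r4:Add1,r5:6
cycle 6: issue MUL r1<-Mul2 // r0:Mul1,r1:Mul2,r2:4,r3:8,r4:Add1,r5:6
cycle 7: - // r0:Mul1,r1:Mul2,r2:4,r3:8,r4:Add1,r5:6
cycle 8: CDB Add1=7 // r0:Mul1,r1:Mul2,r2:4,r3:8,r4:7,r5:6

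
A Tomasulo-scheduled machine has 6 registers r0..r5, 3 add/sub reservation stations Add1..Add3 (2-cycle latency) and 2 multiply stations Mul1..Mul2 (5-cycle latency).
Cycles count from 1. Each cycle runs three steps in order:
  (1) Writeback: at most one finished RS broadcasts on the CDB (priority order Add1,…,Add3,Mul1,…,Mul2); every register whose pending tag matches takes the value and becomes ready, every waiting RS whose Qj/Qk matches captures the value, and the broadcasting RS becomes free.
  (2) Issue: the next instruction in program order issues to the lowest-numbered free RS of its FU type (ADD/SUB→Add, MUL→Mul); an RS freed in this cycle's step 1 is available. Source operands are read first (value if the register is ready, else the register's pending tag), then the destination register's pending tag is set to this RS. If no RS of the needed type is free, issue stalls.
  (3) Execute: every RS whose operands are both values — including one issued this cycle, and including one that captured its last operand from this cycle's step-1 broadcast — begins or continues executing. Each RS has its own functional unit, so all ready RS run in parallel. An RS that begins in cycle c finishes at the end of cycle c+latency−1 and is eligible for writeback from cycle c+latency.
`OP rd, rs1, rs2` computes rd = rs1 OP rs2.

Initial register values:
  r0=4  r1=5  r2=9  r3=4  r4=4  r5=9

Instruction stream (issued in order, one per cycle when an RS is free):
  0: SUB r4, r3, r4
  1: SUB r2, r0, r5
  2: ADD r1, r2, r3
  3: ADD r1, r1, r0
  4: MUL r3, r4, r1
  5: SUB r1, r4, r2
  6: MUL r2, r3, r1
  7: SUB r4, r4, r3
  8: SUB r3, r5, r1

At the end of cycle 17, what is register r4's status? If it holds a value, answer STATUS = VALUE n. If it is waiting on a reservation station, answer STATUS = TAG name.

STATUS = VALUE 0

c1: issue SUB r4<-Add1 | r0:4,r1:5,r2:9,r3:4,r4:Add1,r5:9
c2: issue SUB r2<-Add2 | r0:4,r1:5,r2:Add2,r3:4,r4:Add1,r5:9
c3: CDB Add1=0; issue ADD r1<-Add1 | r0:4,r1:Add1,r2:Add2,r3:4,r4:0,r5:9
c4: CDB Add2=-5; issue ADD r1<-Add2 | r0:4,r1:Add2,r2:-5,r3:4,r4:0,r5:9
c5: issue MUL r3<-Mul1 | r0:4,r1:Add2,r2:-5,r3:Mul1,r4:0,r5:9
c6: CDB Add1=-1; issue SUB r1<-Add1 | r0:4,r1:Add1,r2:-5,r3:Mul1,r4:0,r5:9
c7: issue MUL r2<-Mul2 | r0:4,r1:Add1,r2:Mul2,r3:Mul1,r4:0,r5:9
c8: CDB Add1=5; issue SUB r4<-Add1 | r0:4,r1:5,r2:Mul2,r3:Mul1,r4:Add1,r5:9
c9: CDB Add2=3; issue SUB r3<-Add2 | r0:4,r1:5,r2:Mul2,r3:Add2,r4:Add1,r5:9
c10: - | r0:4,r1:5,r2:Mul2,r3:Add2,r4:Add1,r5:9
c11: CDB Add2=4 | r0:4,r1:5,r2:Mul2,r3:4,r4:Add1,r5:9
c12: - | r0:4,r1:5,r2:Mul2,r3:4,r4:Add1,r5:9
c13: - | r0:4,r1:5,r2:Mul2,r3:4,r4:Add1,r5:9
c14: CDB Mul1=0 | r0:4,r1:5,r2:Mul2,r3:4,r4:Add1,r5:9
c15: - | r0:4,r1:5,r2:Mul2,r3:4,r4:Add1,r5:9
c16: CDB Add1=0 | r0:4,r1:5,r2:Mul2,r3:4,r4:0,r5:9
c17: - | r0:4,r1:5,r2:Mul2,r3:4,r4:0,r5:9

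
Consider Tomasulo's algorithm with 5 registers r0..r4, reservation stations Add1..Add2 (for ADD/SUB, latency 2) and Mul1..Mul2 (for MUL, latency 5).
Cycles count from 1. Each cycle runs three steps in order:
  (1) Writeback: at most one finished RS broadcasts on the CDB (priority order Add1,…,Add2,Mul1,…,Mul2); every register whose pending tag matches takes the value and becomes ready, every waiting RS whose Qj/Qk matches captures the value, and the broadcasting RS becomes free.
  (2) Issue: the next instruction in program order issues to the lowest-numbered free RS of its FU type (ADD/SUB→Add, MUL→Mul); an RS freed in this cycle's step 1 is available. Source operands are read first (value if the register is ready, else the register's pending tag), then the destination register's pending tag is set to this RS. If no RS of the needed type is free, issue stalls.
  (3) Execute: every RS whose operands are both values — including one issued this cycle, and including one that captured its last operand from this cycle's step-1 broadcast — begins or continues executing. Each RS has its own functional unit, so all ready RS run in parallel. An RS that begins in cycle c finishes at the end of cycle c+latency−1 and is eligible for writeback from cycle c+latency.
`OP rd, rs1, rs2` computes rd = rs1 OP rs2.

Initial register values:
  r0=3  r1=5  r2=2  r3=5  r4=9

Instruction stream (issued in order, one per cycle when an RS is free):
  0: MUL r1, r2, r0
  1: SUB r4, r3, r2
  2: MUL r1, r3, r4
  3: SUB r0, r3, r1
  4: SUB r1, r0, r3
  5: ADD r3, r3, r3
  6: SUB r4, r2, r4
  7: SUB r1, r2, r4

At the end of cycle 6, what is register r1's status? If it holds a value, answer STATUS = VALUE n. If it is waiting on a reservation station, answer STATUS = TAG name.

c1: issue MUL r1<-Mul1 | r0:3,r1:Mul1,r2:2,r3:5,r4:9
c2: issue SUB r4<-Add1 | r0:3,r1:Mul1,r2:2,r3:5,r4:Add1
c3: issue MUL r1<-Mul2 | r0:3,r1:Mul2,r2:2,r3:5,r4:Add1
c4: CDB Add1=3; issue SUB r0<-Add1 | r0:Add1,r1:Mul2,r2:2,r3:5,r4:3
c5: issue SUB r1<-Add2 | r0:Add1,r1:Add2,r2:2,r3:5,r4:3
c6: CDB Mul1=6; stall | r0:Add1,r1:Add2,r2:2,r3:5,r4:3

STATUS = TAG Add2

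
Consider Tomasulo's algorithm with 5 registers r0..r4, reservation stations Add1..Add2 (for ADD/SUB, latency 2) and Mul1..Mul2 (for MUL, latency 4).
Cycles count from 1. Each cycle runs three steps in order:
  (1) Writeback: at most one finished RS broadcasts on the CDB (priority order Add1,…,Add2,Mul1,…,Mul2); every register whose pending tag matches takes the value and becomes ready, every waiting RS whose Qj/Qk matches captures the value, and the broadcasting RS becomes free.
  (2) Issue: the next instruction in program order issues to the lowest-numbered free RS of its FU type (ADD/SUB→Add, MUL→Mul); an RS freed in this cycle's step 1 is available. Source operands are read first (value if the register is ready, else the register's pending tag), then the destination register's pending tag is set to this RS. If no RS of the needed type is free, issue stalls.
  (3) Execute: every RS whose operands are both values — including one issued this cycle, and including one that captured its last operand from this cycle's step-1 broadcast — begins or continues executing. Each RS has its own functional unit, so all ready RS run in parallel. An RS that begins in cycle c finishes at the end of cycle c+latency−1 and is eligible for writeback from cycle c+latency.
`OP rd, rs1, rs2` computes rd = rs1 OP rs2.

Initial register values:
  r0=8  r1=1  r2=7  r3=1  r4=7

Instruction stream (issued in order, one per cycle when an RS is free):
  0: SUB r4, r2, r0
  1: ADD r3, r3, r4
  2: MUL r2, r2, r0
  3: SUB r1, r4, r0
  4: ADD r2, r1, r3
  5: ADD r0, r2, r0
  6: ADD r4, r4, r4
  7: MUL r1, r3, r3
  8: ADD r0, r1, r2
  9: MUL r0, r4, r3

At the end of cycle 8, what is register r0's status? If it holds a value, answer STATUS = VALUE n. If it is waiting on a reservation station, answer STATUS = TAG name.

STATUS = TAG Add1

c1: issue SUB r4<-Add1 | r0:8,r1:1,r2:7,r3:1,r4:Add1
c2: issue ADD r3<-Add2 | r0:8,r1:1,r2:7,r3:Add2,r4:Add1
c3: CDB Add1=-1; issue MUL r2<-Mul1 | r0:8,r1:1,r2:Mul1,r3:Add2,r4:-1
c4: issue SUB r1<-Add1 | r0:8,r1:Add1,r2:Mul1,r3:Add2,r4:-1
c5: CDB Add2=0; issue ADD r2<-Add2 | r0:8,r1:Add1,r2:Add2,r3:0,r4:-1
c6: CDB Add1=-9; issue ADD r0<-Add1 | r0:Add1,r1:-9,r2:Add2,r3:0,r4:-1
c7: CDB Mul1=56; stall | r0:Add1,r1:-9,r2:Add2,r3:0,r4:-1
c8: CDB Add2=-9; issue ADD r4<-Add2 | r0:Add1,r1:-9,r2:-9,r3:0,r4:Add2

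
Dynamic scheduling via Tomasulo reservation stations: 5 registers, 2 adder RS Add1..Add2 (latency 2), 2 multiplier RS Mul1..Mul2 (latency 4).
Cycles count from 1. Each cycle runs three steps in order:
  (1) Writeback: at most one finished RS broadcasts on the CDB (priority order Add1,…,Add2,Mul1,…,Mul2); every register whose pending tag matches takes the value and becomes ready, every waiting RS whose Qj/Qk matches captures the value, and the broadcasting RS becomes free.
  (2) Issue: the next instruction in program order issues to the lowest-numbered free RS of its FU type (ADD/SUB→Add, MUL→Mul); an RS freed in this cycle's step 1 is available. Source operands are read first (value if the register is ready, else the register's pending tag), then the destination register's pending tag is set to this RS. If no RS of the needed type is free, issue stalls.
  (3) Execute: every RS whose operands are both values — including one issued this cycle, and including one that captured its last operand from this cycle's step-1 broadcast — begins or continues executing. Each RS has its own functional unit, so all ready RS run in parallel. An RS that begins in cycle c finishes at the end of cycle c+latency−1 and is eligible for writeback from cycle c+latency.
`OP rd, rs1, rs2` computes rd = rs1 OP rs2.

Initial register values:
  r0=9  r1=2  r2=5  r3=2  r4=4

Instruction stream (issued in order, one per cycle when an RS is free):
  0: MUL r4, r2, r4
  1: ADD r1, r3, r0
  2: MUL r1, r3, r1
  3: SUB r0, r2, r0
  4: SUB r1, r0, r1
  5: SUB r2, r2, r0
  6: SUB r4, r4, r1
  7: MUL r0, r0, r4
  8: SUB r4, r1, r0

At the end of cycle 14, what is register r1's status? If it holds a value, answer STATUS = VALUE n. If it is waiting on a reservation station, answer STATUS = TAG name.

cycle 1: issue MUL r4<-Mul1 // r0:9,r1:2,r2:5,r3:2,r4:Mul1
cycle 2: issue ADD r1<-Add1 // r0:9,r1:Add1,r2:5,r3:2,r4:Mul1
cycle 3: issue MUL r1<-Mul2 // r0:9,r1:Mul2,r2:5,r3:2,r4:Mul1
cycle 4: CDB Add1=11; issue SUB r0<-Add1 // r0:Add1,r1:Mul2,r2:5,r3:2,r4:Mul1
cycle 5: CDB Mul1=20; issue SUB r1<-Add2 // r0:Add1,r1:Add2,r2:5,r3:2,r4:20
cycle 6: CDB Add1=-4; issue SUB r2<-Add1 // r0:-4,r1:Add2,r2:Add1,r3:2,r4:20
cycle 7: stall // r0:-4,r1:Add2,r2:Add1,r3:2,r4:20
cycle 8: CDB Add1=9; issue SUB r4<-Add1 // r0:-4,r1:Add2,r2:9,r3:2,r4:Add1
cycle 9: CDB Mul2=22; issue MUL r0<-Mul1 // r0:Mul1,r1:Add2,r2:9,r3:2,r4:Add1
cycle 10: stall // r0:Mul1,r1:Add2,r2:9,r3:2,r4:Add1
cycle 11: CDB Add2=-26; issue SUB r4<-Add2 // r0:Mul1,r1:-26,r2:9,r3:2,r4:Add2
cycle 12: - // r0:Mul1,r1:-26,r2:9,r3:2,r4:Add2
cycle 13: CDB Add1=46 // r0:Mul1,r1:-26,r2:9,r3:2,r4:Add2
cycle 14: - // r0:Mul1,r1:-26,r2:9,r3:2,r4:Add2

STATUS = VALUE -26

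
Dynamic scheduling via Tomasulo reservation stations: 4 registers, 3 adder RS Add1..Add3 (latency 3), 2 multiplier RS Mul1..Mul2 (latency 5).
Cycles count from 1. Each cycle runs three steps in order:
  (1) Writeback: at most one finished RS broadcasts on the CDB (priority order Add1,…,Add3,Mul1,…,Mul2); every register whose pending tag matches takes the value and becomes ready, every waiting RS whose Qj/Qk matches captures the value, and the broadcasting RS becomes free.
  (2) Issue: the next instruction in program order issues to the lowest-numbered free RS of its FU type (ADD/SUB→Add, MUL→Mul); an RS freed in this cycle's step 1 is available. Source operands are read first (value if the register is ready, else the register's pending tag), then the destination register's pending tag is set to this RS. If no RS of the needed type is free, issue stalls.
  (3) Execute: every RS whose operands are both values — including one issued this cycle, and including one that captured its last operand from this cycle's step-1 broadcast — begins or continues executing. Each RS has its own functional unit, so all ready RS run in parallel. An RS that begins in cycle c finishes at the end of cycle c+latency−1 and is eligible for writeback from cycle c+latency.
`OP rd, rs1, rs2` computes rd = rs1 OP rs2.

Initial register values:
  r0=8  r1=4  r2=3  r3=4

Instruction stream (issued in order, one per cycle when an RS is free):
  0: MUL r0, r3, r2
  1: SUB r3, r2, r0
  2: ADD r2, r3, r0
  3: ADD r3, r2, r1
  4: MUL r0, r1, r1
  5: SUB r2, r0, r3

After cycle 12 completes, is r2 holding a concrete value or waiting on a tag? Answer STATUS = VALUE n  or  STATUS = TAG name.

STATUS = TAG Add1

c1: issue MUL r0<-Mul1 | r0:Mul1,r1:4,r2:3,r3:4
c2: issue SUB r3<-Add1 | r0:Mul1,r1:4,r2:3,r3:Add1
c3: issue ADD r2<-Add2 | r0:Mul1,r1:4,r2:Add2,r3:Add1
c4: issue ADD r3<-Add3 | r0:Mul1,r1:4,r2:Add2,r3:Add3
c5: issue MUL r0<-Mul2 | r0:Mul2,r1:4,r2:Add2,r3:Add3
c6: CDB Mul1=12; stall | r0:Mul2,r1:4,r2:Add2,r3:Add3
c7: stall | r0:Mul2,r1:4,r2:Add2,r3:Add3
c8: stall | r0:Mul2,r1:4,r2:Add2,r3:Add3
c9: CDB Add1=-9; issue SUB r2<-Add1 | r0:Mul2,r1:4,r2:Add1,r3:Add3
c10: CDB Mul2=16 | r0:16,r1:4,r2:Add1,r3:Add3
c11: - | r0:16,r1:4,r2:Add1,r3:Add3
c12: CDB Add2=3 | r0:16,r1:4,r2:Add1,r3:Add3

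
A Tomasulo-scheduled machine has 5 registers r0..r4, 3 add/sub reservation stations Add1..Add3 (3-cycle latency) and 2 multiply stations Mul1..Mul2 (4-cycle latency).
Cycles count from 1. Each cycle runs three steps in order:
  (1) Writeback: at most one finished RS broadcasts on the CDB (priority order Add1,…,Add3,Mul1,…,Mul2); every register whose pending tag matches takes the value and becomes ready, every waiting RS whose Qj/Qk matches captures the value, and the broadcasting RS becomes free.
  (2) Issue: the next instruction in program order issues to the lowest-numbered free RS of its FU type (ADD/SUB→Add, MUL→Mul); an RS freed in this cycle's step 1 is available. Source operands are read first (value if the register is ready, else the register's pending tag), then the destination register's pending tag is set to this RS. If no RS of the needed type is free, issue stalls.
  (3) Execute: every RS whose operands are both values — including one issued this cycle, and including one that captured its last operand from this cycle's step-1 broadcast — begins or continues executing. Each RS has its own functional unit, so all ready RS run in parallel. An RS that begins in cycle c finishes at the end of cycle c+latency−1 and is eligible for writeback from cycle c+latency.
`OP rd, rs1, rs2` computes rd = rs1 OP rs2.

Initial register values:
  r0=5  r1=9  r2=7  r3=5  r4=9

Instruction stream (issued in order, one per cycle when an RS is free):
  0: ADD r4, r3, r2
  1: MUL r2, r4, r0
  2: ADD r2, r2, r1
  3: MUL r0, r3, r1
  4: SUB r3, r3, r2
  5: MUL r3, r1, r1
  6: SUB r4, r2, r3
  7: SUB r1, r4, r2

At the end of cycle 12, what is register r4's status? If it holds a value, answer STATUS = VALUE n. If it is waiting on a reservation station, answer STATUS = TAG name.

STATUS = TAG Add3

  c1: issue ADD r4<-Add1  regs: r0:5,r1:9,r2:7,r3:5,r4:Add1
  c2: issue MUL r2<-Mul1  regs: r0:5,r1:9,r2:Mul1,r3:5,r4:Add1
  c3: issue ADD r2<-Add2  regs: r0:5,r1:9,r2:Add2,r3:5,r4:Add1
  c4: CDB Add1=12; issue MUL r0<-Mul2  regs: r0:Mul2,r1:9,r2:Add2,r3:5,r4:12
  c5: issue SUB r3<-Add1  regs: r0:Mul2,r1:9,r2:Add2,r3:Add1,r4:12
  c6: stall  regs: r0:Mul2,r1:9,r2:Add2,r3:Add1,r4:12
  c7: stall  regs: r0:Mul2,r1:9,r2:Add2,r3:Add1,r4:12
  c8: CDB Mul1=60; issue MUL r3<-Mul1  regs: r0:Mul2,r1:9,r2:Add2,r3:Mul1,r4:12
  c9: CDB Mul2=45; issue SUB r4<-Add3  regs: r0:45,r1:9,r2:Add2,r3:Mul1,r4:Add3
  c10: stall  regs: r0:45,r1:9,r2:Add2,r3:Mul1,r4:Add3
  c11: CDB Add2=69; issue SUB r1<-Add2  regs: r0:45,r1:Add2,r2:69,r3:Mul1,r4:Add3
  c12: CDB Mul1=81  regs: r0:45,r1:Add2,r2:69,r3:81,r4:Add3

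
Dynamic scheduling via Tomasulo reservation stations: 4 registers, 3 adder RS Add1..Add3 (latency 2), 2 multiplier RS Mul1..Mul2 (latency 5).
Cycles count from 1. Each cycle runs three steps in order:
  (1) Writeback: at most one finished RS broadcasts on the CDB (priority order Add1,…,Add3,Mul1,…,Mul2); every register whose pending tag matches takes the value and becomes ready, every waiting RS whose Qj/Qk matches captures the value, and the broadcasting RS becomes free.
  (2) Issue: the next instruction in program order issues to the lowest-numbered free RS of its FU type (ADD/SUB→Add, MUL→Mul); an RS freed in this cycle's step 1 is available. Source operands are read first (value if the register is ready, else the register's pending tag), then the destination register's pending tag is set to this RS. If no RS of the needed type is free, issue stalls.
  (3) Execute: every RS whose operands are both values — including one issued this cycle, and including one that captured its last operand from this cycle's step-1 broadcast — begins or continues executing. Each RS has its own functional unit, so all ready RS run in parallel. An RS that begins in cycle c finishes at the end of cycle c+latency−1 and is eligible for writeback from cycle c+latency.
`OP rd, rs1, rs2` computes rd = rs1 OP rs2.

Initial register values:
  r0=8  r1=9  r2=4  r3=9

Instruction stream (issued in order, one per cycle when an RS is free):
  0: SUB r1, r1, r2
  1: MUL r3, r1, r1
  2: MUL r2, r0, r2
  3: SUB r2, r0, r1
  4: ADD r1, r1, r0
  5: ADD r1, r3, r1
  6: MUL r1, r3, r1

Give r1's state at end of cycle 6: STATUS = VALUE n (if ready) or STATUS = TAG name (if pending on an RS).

  c1: issue SUB r1<-Add1  regs: r0:8,r1:Add1,r2:4,r3:9
  c2: issue MUL r3<-Mul1  regs: r0:8,r1:Add1,r2:4,r3:Mul1
  c3: CDB Add1=5; issue MUL r2<-Mul2  regs: r0:8,r1:5,r2:Mul2,r3:Mul1
  c4: issue SUB r2<-Add1  regs: r0:8,r1:5,r2:Add1,r3:Mul1
  c5: issue ADD r1<-Add2  regs: r0:8,r1:Add2,r2:Add1,r3:Mul1
  c6: CDB Add1=3; issue ADD r1<-Add1  regs: r0:8,r1:Add1,r2:3,r3:Mul1

STATUS = TAG Add1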